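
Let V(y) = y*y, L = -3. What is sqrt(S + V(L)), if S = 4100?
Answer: sqrt(4109) ≈ 64.101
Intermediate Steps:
V(y) = y**2
sqrt(S + V(L)) = sqrt(4100 + (-3)**2) = sqrt(4100 + 9) = sqrt(4109)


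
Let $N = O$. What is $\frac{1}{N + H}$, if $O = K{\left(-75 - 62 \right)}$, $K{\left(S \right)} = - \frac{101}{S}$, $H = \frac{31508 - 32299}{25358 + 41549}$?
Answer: $\frac{9166259}{6649240} \approx 1.3785$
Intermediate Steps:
$H = - \frac{791}{66907} \approx -0.011822$
$O = \frac{101}{137}$ ($O = - \frac{101}{-75 - 62} = - \frac{101}{-137} = \left(-101\right) \left(- \frac{1}{137}\right) = \frac{101}{137} \approx 0.73723$)
$N = \frac{101}{137} \approx 0.73723$
$\frac{1}{N + H} = \frac{1}{\frac{101}{137} - \frac{791}{66907}} = \frac{1}{\frac{6649240}{9166259}} = \frac{9166259}{6649240}$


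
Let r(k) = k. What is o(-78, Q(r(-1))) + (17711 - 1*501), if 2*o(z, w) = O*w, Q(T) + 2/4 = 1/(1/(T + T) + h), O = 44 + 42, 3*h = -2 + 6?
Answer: 172401/10 ≈ 17240.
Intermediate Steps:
h = 4/3 (h = (-2 + 6)/3 = (⅓)*4 = 4/3 ≈ 1.3333)
O = 86
Q(T) = -½ + 1/(4/3 + 1/(2*T)) (Q(T) = -½ + 1/(1/(T + T) + 4/3) = -½ + 1/(1/(2*T) + 4/3) = -½ + 1/(4/3 + 1/(2*T)))
o(z, w) = 43*w (o(z, w) = (86*w)/2 = 43*w)
o(-78, Q(r(-1))) + (17711 - 1*501) = 43*((-3 + 4*(-1))/(2*(3 + 8*(-1)))) + (17711 - 1*501) = 43*((-3 - 4)/(2*(3 - 8))) + (17711 - 501) = 43*((½)*(-7)/(-5)) + 17210 = 43*((½)*(-⅕)*(-7)) + 17210 = 43*(7/10) + 17210 = 301/10 + 17210 = 172401/10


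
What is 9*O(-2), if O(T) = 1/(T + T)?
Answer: -9/4 ≈ -2.2500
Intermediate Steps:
O(T) = 1/(2*T)
9*O(-2) = 9*((½)/(-2)) = 9*((½)*(-½)) = 9*(-¼) = -9/4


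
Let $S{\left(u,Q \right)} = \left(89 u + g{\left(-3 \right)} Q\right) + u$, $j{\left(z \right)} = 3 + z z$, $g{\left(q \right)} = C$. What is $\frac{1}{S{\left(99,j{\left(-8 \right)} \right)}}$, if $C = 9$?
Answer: $\frac{1}{9513} \approx 0.00010512$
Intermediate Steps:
$g{\left(q \right)} = 9$
$j{\left(z \right)} = 3 + z^{2}$
$S{\left(u,Q \right)} = 9 Q + 90 u$ ($S{\left(u,Q \right)} = \left(89 u + 9 Q\right) + u = \left(9 Q + 89 u\right) + u = 9 Q + 90 u$)
$\frac{1}{S{\left(99,j{\left(-8 \right)} \right)}} = \frac{1}{9 \left(3 + \left(-8\right)^{2}\right) + 90 \cdot 99} = \frac{1}{9 \left(3 + 64\right) + 8910} = \frac{1}{9 \cdot 67 + 8910} = \frac{1}{603 + 8910} = \frac{1}{9513}$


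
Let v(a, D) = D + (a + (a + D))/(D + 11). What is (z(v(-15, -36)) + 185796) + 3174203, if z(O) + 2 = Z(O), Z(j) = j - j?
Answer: 3359997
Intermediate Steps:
Z(j) = 0
v(a, D) = D + (D + 2*a)/(11 + D) (v(a, D) = D + (a + (D + a))/(11 + D) = D + (D + 2*a)/(11 + D))
z(O) = -2 (z(O) = -2 + 0 = -2)
(z(v(-15, -36)) + 185796) + 3174203 = (-2 + 185796) + 3174203 = 185794 + 3174203 = 3359997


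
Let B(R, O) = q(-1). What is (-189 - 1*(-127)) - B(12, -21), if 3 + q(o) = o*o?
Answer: -60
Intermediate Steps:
q(o) = -3 + o² (q(o) = -3 + o*o = -3 + o²)
B(R, O) = -2 (B(R, O) = -3 + (-1)² = -3 + 1 = -2)
(-189 - 1*(-127)) - B(12, -21) = (-189 - 1*(-127)) - 1*(-2) = (-189 + 127) + 2 = -62 + 2 = -60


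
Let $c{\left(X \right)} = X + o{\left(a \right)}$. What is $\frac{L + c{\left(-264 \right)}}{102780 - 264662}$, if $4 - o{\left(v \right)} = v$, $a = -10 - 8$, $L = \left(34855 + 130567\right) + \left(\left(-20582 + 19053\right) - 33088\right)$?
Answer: $- \frac{130563}{161882} \approx -0.80653$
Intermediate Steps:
$L = 130805$ ($L = 165422 - 34617 = 130805$)
$a = -18$
$o{\left(v \right)} = 4 - v$
$c{\left(X \right)} = 22 + X$ ($c{\left(X \right)} = X + \left(4 - -18\right) = X + \left(4 + 18\right) = X + 22 = 22 + X$)
$\frac{L + c{\left(-264 \right)}}{102780 - 264662} = \frac{130805 + \left(22 - 264\right)}{102780 - 264662} = \frac{130805 - 242}{-161882} = 130563 \left(- \frac{1}{161882}\right) = - \frac{130563}{161882}$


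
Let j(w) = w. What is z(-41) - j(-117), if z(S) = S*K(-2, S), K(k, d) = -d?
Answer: -1564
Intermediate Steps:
z(S) = -S² (z(S) = S*(-S) = -S²)
z(-41) - j(-117) = -1*(-41)² - 1*(-117) = -1*1681 + 117 = -1681 + 117 = -1564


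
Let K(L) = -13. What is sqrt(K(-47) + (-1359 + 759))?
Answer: I*sqrt(613) ≈ 24.759*I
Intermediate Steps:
sqrt(K(-47) + (-1359 + 759)) = sqrt(-13 + (-1359 + 759)) = sqrt(-13 - 600) = sqrt(-613) = I*sqrt(613)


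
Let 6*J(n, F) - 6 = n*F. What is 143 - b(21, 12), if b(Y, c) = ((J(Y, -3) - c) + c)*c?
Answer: 257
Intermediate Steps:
J(n, F) = 1 + F*n/6 (J(n, F) = 1 + (n*F)/6 = 1 + (F*n)/6 = 1 + F*n/6)
b(Y, c) = c*(1 - Y/2) (b(Y, c) = (((1 + (⅙)*(-3)*Y) - c) + c)*c = (((1 - Y/2) - c) + c)*c = ((1 - c - Y/2) + c)*c = (1 - Y/2)*c = c*(1 - Y/2))
143 - b(21, 12) = 143 - 12*(2 - 1*21)/2 = 143 - 12*(2 - 21)/2 = 143 - 12*(-19)/2 = 143 - 1*(-114) = 143 + 114 = 257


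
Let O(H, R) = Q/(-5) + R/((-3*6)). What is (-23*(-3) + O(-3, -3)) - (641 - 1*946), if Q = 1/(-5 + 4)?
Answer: 11231/30 ≈ 374.37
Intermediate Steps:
Q = -1 (Q = 1/(-1) = -1)
O(H, R) = ⅕ - R/18 (O(H, R) = -1/(-5) + R/((-3*6)) = -1*(-⅕) + R/(-18) = ⅕ + R*(-1/18) = ⅕ - R/18)
(-23*(-3) + O(-3, -3)) - (641 - 1*946) = (-23*(-3) + (⅕ - 1/18*(-3))) - (641 - 1*946) = (69 + (⅕ + ⅙)) - (641 - 946) = (69 + 11/30) - 1*(-305) = 2081/30 + 305 = 11231/30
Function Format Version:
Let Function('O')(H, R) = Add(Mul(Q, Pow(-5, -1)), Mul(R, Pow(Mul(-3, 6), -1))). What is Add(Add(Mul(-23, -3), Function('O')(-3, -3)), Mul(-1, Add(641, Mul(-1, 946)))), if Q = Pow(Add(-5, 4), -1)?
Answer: Rational(11231, 30) ≈ 374.37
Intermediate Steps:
Q = -1 (Q = Pow(-1, -1) = -1)
Function('O')(H, R) = Add(Rational(1, 5), Mul(Rational(-1, 18), R)) (Function('O')(H, R) = Add(Mul(-1, Pow(-5, -1)), Mul(R, Pow(Mul(-3, 6), -1))) = Add(Mul(-1, Rational(-1, 5)), Mul(R, Pow(-18, -1))) = Add(Rational(1, 5), Mul(R, Rational(-1, 18))) = Add(Rational(1, 5), Mul(Rational(-1, 18), R)))
Add(Add(Mul(-23, -3), Function('O')(-3, -3)), Mul(-1, Add(641, Mul(-1, 946)))) = Add(Add(Mul(-23, -3), Add(Rational(1, 5), Mul(Rational(-1, 18), -3))), Mul(-1, Add(641, Mul(-1, 946)))) = Add(Add(69, Add(Rational(1, 5), Rational(1, 6))), Mul(-1, Add(641, -946))) = Add(Add(69, Rational(11, 30)), Mul(-1, -305)) = Add(Rational(2081, 30), 305) = Rational(11231, 30)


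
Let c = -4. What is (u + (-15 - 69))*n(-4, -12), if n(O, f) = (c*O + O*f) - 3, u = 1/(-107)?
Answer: -548329/107 ≈ -5124.6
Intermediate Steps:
u = -1/107 ≈ -0.0093458
n(O, f) = -3 - 4*O + O*f (n(O, f) = (-4*O + O*f) - 3 = -3 - 4*O + O*f)
(u + (-15 - 69))*n(-4, -12) = (-1/107 + (-15 - 69))*(-3 - 4*(-4) - 4*(-12)) = (-1/107 - 84)*(-3 + 16 + 48) = -8989/107*61 = -548329/107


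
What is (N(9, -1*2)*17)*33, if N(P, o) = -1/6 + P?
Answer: 9911/2 ≈ 4955.5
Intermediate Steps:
N(P, o) = -⅙ + P (N(P, o) = -1*⅙ + P = -⅙ + P)
(N(9, -1*2)*17)*33 = ((-⅙ + 9)*17)*33 = ((53/6)*17)*33 = (901/6)*33 = 9911/2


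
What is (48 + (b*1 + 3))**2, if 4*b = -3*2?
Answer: 9801/4 ≈ 2450.3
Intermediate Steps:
b = -3/2 (b = (-3*2)/4 = (1/4)*(-6) = -3/2 ≈ -1.5000)
(48 + (b*1 + 3))**2 = (48 + (-3/2*1 + 3))**2 = (48 + (-3/2 + 3))**2 = (48 + 3/2)**2 = (99/2)**2 = 9801/4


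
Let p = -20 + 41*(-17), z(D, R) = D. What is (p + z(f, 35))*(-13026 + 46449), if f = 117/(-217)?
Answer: -5204161638/217 ≈ -2.3982e+7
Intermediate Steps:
f = -117/217 (f = 117*(-1/217) = -117/217 ≈ -0.53917)
p = -717 (p = -20 - 697 = -717)
(p + z(f, 35))*(-13026 + 46449) = (-717 - 117/217)*(-13026 + 46449) = -155706/217*33423 = -5204161638/217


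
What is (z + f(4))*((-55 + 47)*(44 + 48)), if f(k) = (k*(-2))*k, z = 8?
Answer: 17664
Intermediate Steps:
f(k) = -2*k² (f(k) = (-2*k)*k = -2*k²)
(z + f(4))*((-55 + 47)*(44 + 48)) = (8 - 2*4²)*((-55 + 47)*(44 + 48)) = (8 - 2*16)*(-8*92) = (8 - 32)*(-736) = -24*(-736) = 17664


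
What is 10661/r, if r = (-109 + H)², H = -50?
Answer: 10661/25281 ≈ 0.42170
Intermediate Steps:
r = 25281 (r = (-109 - 50)² = (-159)² = 25281)
10661/r = 10661/25281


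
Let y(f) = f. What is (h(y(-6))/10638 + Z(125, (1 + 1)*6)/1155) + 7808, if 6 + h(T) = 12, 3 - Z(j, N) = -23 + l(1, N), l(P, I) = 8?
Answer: 5329790863/682605 ≈ 7808.0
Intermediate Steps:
Z(j, N) = 18 (Z(j, N) = 3 - (-23 + 8) = 3 - 1*(-15) = 3 + 15 = 18)
h(T) = 6 (h(T) = -6 + 12 = 6)
(h(y(-6))/10638 + Z(125, (1 + 1)*6)/1155) + 7808 = (6/10638 + 18/1155) + 7808 = (6*(1/10638) + 18*(1/1155)) + 7808 = (1/1773 + 6/385) + 7808 = 11023/682605 + 7808 = 5329790863/682605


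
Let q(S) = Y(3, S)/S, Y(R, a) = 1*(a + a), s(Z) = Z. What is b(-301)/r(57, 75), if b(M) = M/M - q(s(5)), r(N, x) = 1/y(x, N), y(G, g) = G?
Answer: -75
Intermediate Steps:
Y(R, a) = 2*a (Y(R, a) = 1*(2*a) = 2*a)
q(S) = 2 (q(S) = (2*S)/S = 2)
r(N, x) = 1/x
b(M) = -1 (b(M) = M/M - 1*2 = 1 - 2 = -1)
b(-301)/r(57, 75) = -1/(1/75) = -1/1/75 = -1*75 = -75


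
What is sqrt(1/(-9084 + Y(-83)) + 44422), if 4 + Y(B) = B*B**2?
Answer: sqrt(599547325600515)/116175 ≈ 210.77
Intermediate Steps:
Y(B) = -4 + B**3 (Y(B) = -4 + B*B**2 = -4 + B**3)
sqrt(1/(-9084 + Y(-83)) + 44422) = sqrt(1/(-9084 + (-4 + (-83)**3)) + 44422) = sqrt(1/(-9084 + (-4 - 571787)) + 44422) = sqrt(1/(-9084 - 571791) + 44422) = sqrt(1/(-580875) + 44422) = sqrt(-1/580875 + 44422) = sqrt(25803629249/580875) = sqrt(599547325600515)/116175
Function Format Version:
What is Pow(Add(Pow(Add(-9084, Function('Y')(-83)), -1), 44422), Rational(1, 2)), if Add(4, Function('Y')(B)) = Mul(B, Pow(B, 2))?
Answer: Mul(Rational(1, 116175), Pow(599547325600515, Rational(1, 2))) ≈ 210.77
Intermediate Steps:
Function('Y')(B) = Add(-4, Pow(B, 3)) (Function('Y')(B) = Add(-4, Mul(B, Pow(B, 2))) = Add(-4, Pow(B, 3)))
Pow(Add(Pow(Add(-9084, Function('Y')(-83)), -1), 44422), Rational(1, 2)) = Pow(Add(Pow(Add(-9084, Add(-4, Pow(-83, 3))), -1), 44422), Rational(1, 2)) = Pow(Add(Pow(Add(-9084, Add(-4, -571787)), -1), 44422), Rational(1, 2)) = Pow(Add(Pow(Add(-9084, -571791), -1), 44422), Rational(1, 2)) = Pow(Add(Pow(-580875, -1), 44422), Rational(1, 2)) = Pow(Add(Rational(-1, 580875), 44422), Rational(1, 2)) = Pow(Rational(25803629249, 580875), Rational(1, 2)) = Mul(Rational(1, 116175), Pow(599547325600515, Rational(1, 2)))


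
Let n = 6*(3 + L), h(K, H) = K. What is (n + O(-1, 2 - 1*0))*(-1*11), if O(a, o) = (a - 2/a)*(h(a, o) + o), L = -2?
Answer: -77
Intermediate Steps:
O(a, o) = (a + o)*(a - 2/a) (O(a, o) = (a - 2/a)*(a + o) = (a + o)*(a - 2/a))
n = 6 (n = 6*(3 - 2) = 6*1 = 6)
(n + O(-1, 2 - 1*0))*(-1*11) = (6 + (-2 + (-1)**2 - (2 - 1*0) - 2*(2 - 1*0)/(-1)))*(-1*11) = (6 + (-2 + 1 - (2 + 0) - 2*(2 + 0)*(-1)))*(-11) = (6 + (-2 + 1 - 1*2 - 2*2*(-1)))*(-11) = (6 + (-2 + 1 - 2 + 4))*(-11) = (6 + 1)*(-11) = 7*(-11) = -77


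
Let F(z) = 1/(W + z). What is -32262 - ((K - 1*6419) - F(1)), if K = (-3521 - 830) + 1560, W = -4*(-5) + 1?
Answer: -507143/22 ≈ -23052.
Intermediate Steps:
W = 21 (W = 20 + 1 = 21)
F(z) = 1/(21 + z)
K = -2791 (K = -4351 + 1560 = -2791)
-32262 - ((K - 1*6419) - F(1)) = -32262 - ((-2791 - 1*6419) - 1/(21 + 1)) = -32262 - ((-2791 - 6419) - 1/22) = -32262 - (-9210 - 1*1/22) = -32262 - (-9210 - 1/22) = -32262 - 1*(-202621/22) = -32262 + 202621/22 = -507143/22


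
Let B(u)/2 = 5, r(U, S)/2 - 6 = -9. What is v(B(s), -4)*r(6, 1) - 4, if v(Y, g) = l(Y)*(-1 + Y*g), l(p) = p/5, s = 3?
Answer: 488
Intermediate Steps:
r(U, S) = -6 (r(U, S) = 12 + 2*(-9) = 12 - 18 = -6)
l(p) = p/5 (l(p) = p*(1/5) = p/5)
B(u) = 10 (B(u) = 2*5 = 10)
v(Y, g) = Y*(-1 + Y*g)/5 (v(Y, g) = (Y/5)*(-1 + Y*g) = Y*(-1 + Y*g)/5)
v(B(s), -4)*r(6, 1) - 4 = ((1/5)*10*(-1 + 10*(-4)))*(-6) - 4 = ((1/5)*10*(-1 - 40))*(-6) - 4 = ((1/5)*10*(-41))*(-6) - 4 = -82*(-6) - 4 = 492 - 4 = 488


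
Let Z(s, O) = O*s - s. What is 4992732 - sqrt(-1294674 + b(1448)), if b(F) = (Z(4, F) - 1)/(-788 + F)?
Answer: 4992732 - I*sqrt(15665449305)/110 ≈ 4.9927e+6 - 1137.8*I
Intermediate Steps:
Z(s, O) = -s + O*s
b(F) = (-5 + 4*F)/(-788 + F) (b(F) = (4*(-1 + F) - 1)/(-788 + F) = ((-4 + 4*F) - 1)/(-788 + F) = (-5 + 4*F)/(-788 + F))
4992732 - sqrt(-1294674 + b(1448)) = 4992732 - sqrt(-1294674 + (-5 + 4*1448)/(-788 + 1448)) = 4992732 - sqrt(-1294674 + (-5 + 5792)/660) = 4992732 - sqrt(-1294674 + (1/660)*5787) = 4992732 - sqrt(-1294674 + 1929/220) = 4992732 - sqrt(-284826351/220) = 4992732 - I*sqrt(15665449305)/110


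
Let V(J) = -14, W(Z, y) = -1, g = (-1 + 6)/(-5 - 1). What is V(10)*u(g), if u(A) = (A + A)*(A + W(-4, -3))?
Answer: -385/9 ≈ -42.778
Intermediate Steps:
g = -⅚ (g = 5/(-6) = 5*(-⅙) = -⅚ ≈ -0.83333)
u(A) = 2*A*(-1 + A) (u(A) = (A + A)*(A - 1) = (2*A)*(-1 + A) = 2*A*(-1 + A))
V(10)*u(g) = -28*(-5)*(-1 - ⅚)/6 = -28*(-5)*(-11)/(6*6) = -14*55/18 = -385/9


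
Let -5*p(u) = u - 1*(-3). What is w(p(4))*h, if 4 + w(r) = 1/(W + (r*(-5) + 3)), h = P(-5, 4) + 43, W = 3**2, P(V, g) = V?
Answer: -150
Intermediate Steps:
W = 9
p(u) = -3/5 - u/5 (p(u) = -(u - 1*(-3))/5 = -(u + 3)/5 = -(3 + u)/5 = -3/5 - u/5)
h = 38 (h = -5 + 43 = 38)
w(r) = -4 + 1/(12 - 5*r) (w(r) = -4 + 1/(9 + (r*(-5) + 3)) = -4 + 1/(9 + (-5*r + 3)) = -4 + 1/(9 + (3 - 5*r)) = -4 + 1/(12 - 5*r))
w(p(4))*h = ((-47 + 20*(-3/5 - 1/5*4))/(12 - 5*(-3/5 - 1/5*4)))*38 = ((-47 + 20*(-3/5 - 4/5))/(12 - 5*(-3/5 - 4/5)))*38 = ((-47 + 20*(-7/5))/(12 - 5*(-7/5)))*38 = ((-47 - 28)/(12 + 7))*38 = (-75/19)*38 = ((1/19)*(-75))*38 = -75/19*38 = -150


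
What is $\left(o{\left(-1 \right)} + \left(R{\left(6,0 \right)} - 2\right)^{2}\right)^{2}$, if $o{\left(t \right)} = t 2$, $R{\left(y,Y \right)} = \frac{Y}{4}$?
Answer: $4$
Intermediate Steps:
$R{\left(y,Y \right)} = \frac{Y}{4}$ ($R{\left(y,Y \right)} = Y \frac{1}{4} = \frac{Y}{4}$)
$o{\left(t \right)} = 2 t$
$\left(o{\left(-1 \right)} + \left(R{\left(6,0 \right)} - 2\right)^{2}\right)^{2} = \left(2 \left(-1\right) + \left(\frac{1}{4} \cdot 0 - 2\right)^{2}\right)^{2} = \left(-2 + \left(0 - 2\right)^{2}\right)^{2} = \left(-2 + \left(-2\right)^{2}\right)^{2} = \left(-2 + 4\right)^{2} = 2^{2} = 4$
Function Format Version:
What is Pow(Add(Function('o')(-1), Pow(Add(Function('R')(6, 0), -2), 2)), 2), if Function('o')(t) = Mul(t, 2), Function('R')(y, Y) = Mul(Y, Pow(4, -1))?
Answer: 4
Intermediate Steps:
Function('R')(y, Y) = Mul(Rational(1, 4), Y) (Function('R')(y, Y) = Mul(Y, Rational(1, 4)) = Mul(Rational(1, 4), Y))
Function('o')(t) = Mul(2, t)
Pow(Add(Function('o')(-1), Pow(Add(Function('R')(6, 0), -2), 2)), 2) = Pow(Add(Mul(2, -1), Pow(Add(Mul(Rational(1, 4), 0), -2), 2)), 2) = Pow(Add(-2, Pow(Add(0, -2), 2)), 2) = Pow(Add(-2, Pow(-2, 2)), 2) = Pow(Add(-2, 4), 2) = Pow(2, 2) = 4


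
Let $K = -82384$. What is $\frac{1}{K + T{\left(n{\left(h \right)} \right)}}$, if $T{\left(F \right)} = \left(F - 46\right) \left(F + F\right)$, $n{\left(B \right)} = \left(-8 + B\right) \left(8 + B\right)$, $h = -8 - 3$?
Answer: $- \frac{1}{81130} \approx -1.2326 \cdot 10^{-5}$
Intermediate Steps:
$h = -11$ ($h = -8 - 3 = -11$)
$T{\left(F \right)} = 2 F \left(-46 + F\right)$ ($T{\left(F \right)} = \left(-46 + F\right) 2 F = 2 F \left(-46 + F\right)$)
$\frac{1}{K + T{\left(n{\left(h \right)} \right)}} = \frac{1}{-82384 + 2 \left(-64 + \left(-11\right)^{2}\right) \left(-46 - \left(64 - \left(-11\right)^{2}\right)\right)} = \frac{1}{-82384 + 2 \left(-64 + 121\right) \left(-46 + \left(-64 + 121\right)\right)} = \frac{1}{-82384 + 2 \cdot 57 \left(-46 + 57\right)} = \frac{1}{-82384 + 2 \cdot 57 \cdot 11} = \frac{1}{-82384 + 1254} = \frac{1}{-81130} = - \frac{1}{81130}$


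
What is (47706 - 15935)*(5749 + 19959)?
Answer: 816768868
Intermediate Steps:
(47706 - 15935)*(5749 + 19959) = 31771*25708 = 816768868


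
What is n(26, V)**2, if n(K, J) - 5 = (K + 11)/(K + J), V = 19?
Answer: 68644/2025 ≈ 33.898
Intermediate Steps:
n(K, J) = 5 + (11 + K)/(J + K) (n(K, J) = 5 + (K + 11)/(K + J) = 5 + (11 + K)/(J + K))
n(26, V)**2 = ((11 + 5*19 + 6*26)/(19 + 26))**2 = ((11 + 95 + 156)/45)**2 = ((1/45)*262)**2 = (262/45)**2 = 68644/2025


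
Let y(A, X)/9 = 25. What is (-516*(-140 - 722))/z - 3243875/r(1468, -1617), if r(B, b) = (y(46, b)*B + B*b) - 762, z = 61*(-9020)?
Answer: 19899842951/25562946090 ≈ 0.77846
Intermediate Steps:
y(A, X) = 225 (y(A, X) = 9*25 = 225)
z = -550220
r(B, b) = -762 + 225*B + B*b (r(B, b) = (225*B + B*b) - 762 = -762 + 225*B + B*b)
(-516*(-140 - 722))/z - 3243875/r(1468, -1617) = -516*(-140 - 722)/(-550220) - 3243875/(-762 + 225*1468 + 1468*(-1617)) = -516*(-862)*(-1/550220) - 3243875/(-762 + 330300 - 2373756) = 444792*(-1/550220) - 3243875/(-2044218) = -111198/137555 - 3243875*(-1/2044218) = -111198/137555 + 3243875/2044218 = 19899842951/25562946090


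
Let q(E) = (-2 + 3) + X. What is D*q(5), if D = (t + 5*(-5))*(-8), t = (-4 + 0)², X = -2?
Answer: -72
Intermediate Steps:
t = 16 (t = (-4)² = 16)
q(E) = -1 (q(E) = (-2 + 3) - 2 = 1 - 2 = -1)
D = 72 (D = (16 + 5*(-5))*(-8) = (16 - 25)*(-8) = -9*(-8) = 72)
D*q(5) = 72*(-1) = -72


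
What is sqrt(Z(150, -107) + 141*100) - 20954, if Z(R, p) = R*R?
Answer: -20954 + 10*sqrt(366) ≈ -20763.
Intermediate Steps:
Z(R, p) = R**2
sqrt(Z(150, -107) + 141*100) - 20954 = sqrt(150**2 + 141*100) - 20954 = sqrt(22500 + 14100) - 20954 = sqrt(36600) - 20954 = 10*sqrt(366) - 20954 = -20954 + 10*sqrt(366)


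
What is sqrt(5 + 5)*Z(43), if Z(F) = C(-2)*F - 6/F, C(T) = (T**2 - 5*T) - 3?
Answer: 20333*sqrt(10)/43 ≈ 1495.3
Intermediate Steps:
C(T) = -3 + T**2 - 5*T
Z(F) = -6/F + 11*F (Z(F) = (-3 + (-2)**2 - 5*(-2))*F - 6/F = (-3 + 4 + 10)*F - 6/F = 11*F - 6/F = -6/F + 11*F)
sqrt(5 + 5)*Z(43) = sqrt(5 + 5)*(-6/43 + 11*43) = sqrt(10)*(-6*1/43 + 473) = sqrt(10)*(-6/43 + 473) = sqrt(10)*(20333/43) = 20333*sqrt(10)/43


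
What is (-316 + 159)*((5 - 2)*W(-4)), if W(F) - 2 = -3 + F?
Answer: 2355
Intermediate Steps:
W(F) = -1 + F (W(F) = 2 + (-3 + F) = -1 + F)
(-316 + 159)*((5 - 2)*W(-4)) = (-316 + 159)*((5 - 2)*(-1 - 4)) = -471*(-5) = -157*(-15) = 2355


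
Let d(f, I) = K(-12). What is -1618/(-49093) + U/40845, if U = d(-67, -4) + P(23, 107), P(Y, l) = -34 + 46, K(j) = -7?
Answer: 13266535/401040717 ≈ 0.033080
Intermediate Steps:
d(f, I) = -7
P(Y, l) = 12
U = 5 (U = -7 + 12 = 5)
-1618/(-49093) + U/40845 = -1618/(-49093) + 5/40845 = -1618*(-1/49093) + 5*(1/40845) = 1618/49093 + 1/8169 = 13266535/401040717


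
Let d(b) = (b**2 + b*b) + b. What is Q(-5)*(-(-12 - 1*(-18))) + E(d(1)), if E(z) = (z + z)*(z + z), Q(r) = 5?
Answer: 6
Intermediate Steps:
d(b) = b + 2*b**2 (d(b) = (b**2 + b**2) + b = 2*b**2 + b = b + 2*b**2)
E(z) = 4*z**2 (E(z) = (2*z)*(2*z) = 4*z**2)
Q(-5)*(-(-12 - 1*(-18))) + E(d(1)) = 5*(-(-12 - 1*(-18))) + 4*(1*(1 + 2*1))**2 = 5*(-(-12 + 18)) + 4*(1*(1 + 2))**2 = 5*(-1*6) + 4*(1*3)**2 = 5*(-6) + 4*3**2 = -30 + 4*9 = -30 + 36 = 6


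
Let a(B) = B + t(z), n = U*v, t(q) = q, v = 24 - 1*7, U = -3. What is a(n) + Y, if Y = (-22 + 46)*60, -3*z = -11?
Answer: 4178/3 ≈ 1392.7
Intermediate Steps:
z = 11/3 (z = -⅓*(-11) = 11/3 ≈ 3.6667)
v = 17 (v = 24 - 7 = 17)
Y = 1440 (Y = 24*60 = 1440)
n = -51 (n = -3*17 = -51)
a(B) = 11/3 + B (a(B) = B + 11/3 = 11/3 + B)
a(n) + Y = (11/3 - 51) + 1440 = -142/3 + 1440 = 4178/3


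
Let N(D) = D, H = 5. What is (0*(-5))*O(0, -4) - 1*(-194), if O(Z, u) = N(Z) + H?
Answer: 194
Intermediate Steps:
O(Z, u) = 5 + Z (O(Z, u) = Z + 5 = 5 + Z)
(0*(-5))*O(0, -4) - 1*(-194) = (0*(-5))*(5 + 0) - 1*(-194) = 0*5 + 194 = 0 + 194 = 194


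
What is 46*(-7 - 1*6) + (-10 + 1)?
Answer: -607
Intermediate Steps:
46*(-7 - 1*6) + (-10 + 1) = 46*(-7 - 6) - 9 = 46*(-13) - 9 = -598 - 9 = -607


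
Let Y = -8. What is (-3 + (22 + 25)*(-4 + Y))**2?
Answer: 321489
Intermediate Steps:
(-3 + (22 + 25)*(-4 + Y))**2 = (-3 + (22 + 25)*(-4 - 8))**2 = (-3 + 47*(-12))**2 = (-3 - 564)**2 = (-567)**2 = 321489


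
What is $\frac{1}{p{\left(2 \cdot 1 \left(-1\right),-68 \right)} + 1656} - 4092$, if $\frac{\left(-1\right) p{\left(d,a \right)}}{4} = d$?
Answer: $- \frac{6809087}{1664} \approx -4092.0$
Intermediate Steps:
$p{\left(d,a \right)} = - 4 d$
$\frac{1}{p{\left(2 \cdot 1 \left(-1\right),-68 \right)} + 1656} - 4092 = \frac{1}{- 4 \cdot 2 \cdot 1 \left(-1\right) + 1656} - 4092 = \frac{1}{- 4 \cdot 2 \left(-1\right) + 1656} - 4092 = \frac{1}{\left(-4\right) \left(-2\right) + 1656} - 4092 = \frac{1}{8 + 1656} - 4092 = \frac{1}{1664} - 4092 = - \frac{6809087}{1664}$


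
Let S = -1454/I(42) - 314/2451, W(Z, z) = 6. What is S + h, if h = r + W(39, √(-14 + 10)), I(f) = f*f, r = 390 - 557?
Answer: -116701909/720594 ≈ -161.95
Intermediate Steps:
r = -167
I(f) = f²
S = -686275/720594 (S = -1454/(42²) - 314/2451 = -1454/1764 - 314*1/2451 = -1454*1/1764 - 314/2451 = -727/882 - 314/2451 = -686275/720594 ≈ -0.95237)
h = -161 (h = -167 + 6 = -161)
S + h = -686275/720594 - 161 = -116701909/720594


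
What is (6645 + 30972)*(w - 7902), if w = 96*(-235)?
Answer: -1145889054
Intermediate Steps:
w = -22560
(6645 + 30972)*(w - 7902) = (6645 + 30972)*(-22560 - 7902) = 37617*(-30462) = -1145889054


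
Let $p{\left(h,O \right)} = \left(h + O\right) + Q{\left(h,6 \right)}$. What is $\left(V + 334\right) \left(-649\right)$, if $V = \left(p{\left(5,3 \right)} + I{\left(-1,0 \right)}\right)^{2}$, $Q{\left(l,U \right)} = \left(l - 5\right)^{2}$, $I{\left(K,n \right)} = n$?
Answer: $-258302$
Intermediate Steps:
$Q{\left(l,U \right)} = \left(-5 + l\right)^{2}$
$p{\left(h,O \right)} = O + h + \left(-5 + h\right)^{2}$ ($p{\left(h,O \right)} = \left(h + O\right) + \left(-5 + h\right)^{2} = \left(O + h\right) + \left(-5 + h\right)^{2} = O + h + \left(-5 + h\right)^{2}$)
$V = 64$ ($V = \left(\left(3 + 5 + \left(-5 + 5\right)^{2}\right) + 0\right)^{2} = \left(\left(3 + 5 + 0^{2}\right) + 0\right)^{2} = \left(\left(3 + 5 + 0\right) + 0\right)^{2} = \left(8 + 0\right)^{2} = 8^{2} = 64$)
$\left(V + 334\right) \left(-649\right) = \left(64 + 334\right) \left(-649\right) = 398 \left(-649\right) = -258302$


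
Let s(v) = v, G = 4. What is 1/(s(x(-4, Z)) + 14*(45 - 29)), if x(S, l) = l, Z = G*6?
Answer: 1/248 ≈ 0.0040323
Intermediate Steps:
Z = 24 (Z = 4*6 = 24)
1/(s(x(-4, Z)) + 14*(45 - 29)) = 1/(24 + 14*(45 - 29)) = 1/(24 + 14*16) = 1/(24 + 224) = 1/248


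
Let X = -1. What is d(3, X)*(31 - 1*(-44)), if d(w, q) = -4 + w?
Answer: -75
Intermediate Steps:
d(3, X)*(31 - 1*(-44)) = (-4 + 3)*(31 - 1*(-44)) = -(31 + 44) = -1*75 = -75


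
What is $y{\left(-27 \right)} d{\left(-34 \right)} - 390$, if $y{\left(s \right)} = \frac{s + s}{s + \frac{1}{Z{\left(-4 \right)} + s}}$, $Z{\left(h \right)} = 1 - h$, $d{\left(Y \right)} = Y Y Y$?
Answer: $- \frac{2760306}{35} \approx -78866.0$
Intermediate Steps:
$d{\left(Y \right)} = Y^{3}$ ($d{\left(Y \right)} = Y Y^{2} = Y^{3}$)
$y{\left(s \right)} = \frac{2 s}{s + \frac{1}{5 + s}}$ ($y{\left(s \right)} = \frac{s + s}{s + \frac{1}{\left(1 - -4\right) + s}} = \frac{2 s}{s + \frac{1}{\left(1 + 4\right) + s}} = \frac{2 s}{s + \frac{1}{5 + s}}$)
$y{\left(-27 \right)} d{\left(-34 \right)} - 390 = 2 \left(-27\right) \frac{1}{1 + \left(-27\right)^{2} + 5 \left(-27\right)} \left(5 - 27\right) \left(-34\right)^{3} - 390 = 2 \left(-27\right) \frac{1}{1 + 729 - 135} \left(-22\right) \left(-39304\right) - 390 = 2 \left(-27\right) \frac{1}{595} \left(-22\right) \left(-39304\right) - 390 = \frac{1188}{595} \left(-39304\right) - 390 = - \frac{2746656}{35} - 390 = - \frac{2760306}{35}$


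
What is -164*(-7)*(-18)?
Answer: -20664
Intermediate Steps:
-164*(-7)*(-18) = -82*(-14)*(-18) = 1148*(-18) = -20664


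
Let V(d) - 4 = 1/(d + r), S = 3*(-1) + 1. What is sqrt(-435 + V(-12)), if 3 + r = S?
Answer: 4*I*sqrt(7786)/17 ≈ 20.762*I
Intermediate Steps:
S = -2 (S = -3 + 1 = -2)
r = -5 (r = -3 - 2 = -5)
V(d) = 4 + 1/(-5 + d) (V(d) = 4 + 1/(d - 5) = 4 + 1/(-5 + d))
sqrt(-435 + V(-12)) = sqrt(-435 + (-19 + 4*(-12))/(-5 - 12)) = sqrt(-435 + (-19 - 48)/(-17)) = sqrt(-435 - 1/17*(-67)) = sqrt(-435 + 67/17) = sqrt(-7328/17) = 4*I*sqrt(7786)/17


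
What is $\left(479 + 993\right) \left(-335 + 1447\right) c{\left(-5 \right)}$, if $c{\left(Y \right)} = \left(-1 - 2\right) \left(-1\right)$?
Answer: $4910592$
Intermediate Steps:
$c{\left(Y \right)} = 3$ ($c{\left(Y \right)} = \left(-3\right) \left(-1\right) = 3$)
$\left(479 + 993\right) \left(-335 + 1447\right) c{\left(-5 \right)} = \left(479 + 993\right) \left(-335 + 1447\right) 3 = 1472 \cdot 1112 \cdot 3 = 1636864 \cdot 3 = 4910592$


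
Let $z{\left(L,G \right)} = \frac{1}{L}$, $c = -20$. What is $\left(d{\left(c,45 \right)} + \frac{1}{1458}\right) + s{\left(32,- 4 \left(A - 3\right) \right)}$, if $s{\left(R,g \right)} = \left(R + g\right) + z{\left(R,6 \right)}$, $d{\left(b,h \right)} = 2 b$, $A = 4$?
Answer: $- \frac{279191}{23328} \approx -11.968$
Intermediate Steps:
$s{\left(R,g \right)} = R + g + \frac{1}{R}$ ($s{\left(R,g \right)} = \left(R + g\right) + \frac{1}{R} = R + g + \frac{1}{R}$)
$\left(d{\left(c,45 \right)} + \frac{1}{1458}\right) + s{\left(32,- 4 \left(A - 3\right) \right)} = \left(2 \left(-20\right) + \frac{1}{1458}\right) + \left(32 - 4 \left(4 - 3\right) + \frac{1}{32}\right) = \left(-40 + \frac{1}{1458}\right) + \left(32 - 4 + \frac{1}{32}\right) = - \frac{58319}{1458} + \left(32 - 4 + \frac{1}{32}\right) = - \frac{58319}{1458} + \frac{897}{32} = - \frac{279191}{23328}$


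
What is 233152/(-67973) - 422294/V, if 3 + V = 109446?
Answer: -54221444398/7439169039 ≈ -7.2886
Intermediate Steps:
V = 109443 (V = -3 + 109446 = 109443)
233152/(-67973) - 422294/V = 233152/(-67973) - 422294/109443 = 233152*(-1/67973) - 422294*1/109443 = -233152/67973 - 422294/109443 = -54221444398/7439169039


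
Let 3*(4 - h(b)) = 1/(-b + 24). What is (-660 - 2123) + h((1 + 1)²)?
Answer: -166741/60 ≈ -2779.0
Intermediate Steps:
h(b) = 4 - 1/(3*(24 - b)) (h(b) = 4 - 1/(3*(-b + 24)) = 4 - 1/(3*(24 - b)))
(-660 - 2123) + h((1 + 1)²) = (-660 - 2123) + (-287 + 12*(1 + 1)²)/(3*(-24 + (1 + 1)²)) = -2783 + (-287 + 12*2²)/(3*(-24 + 2²)) = -2783 + (-287 + 12*4)/(3*(-24 + 4)) = -2783 + (⅓)*(-287 + 48)/(-20) = -2783 + (⅓)*(-1/20)*(-239) = -2783 + 239/60 = -166741/60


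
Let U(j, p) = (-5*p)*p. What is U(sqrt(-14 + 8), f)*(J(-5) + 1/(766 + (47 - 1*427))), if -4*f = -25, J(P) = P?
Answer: 6028125/6176 ≈ 976.06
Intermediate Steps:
f = 25/4 (f = -1/4*(-25) = 25/4 ≈ 6.2500)
U(j, p) = -5*p**2
U(sqrt(-14 + 8), f)*(J(-5) + 1/(766 + (47 - 1*427))) = (-5*(25/4)**2)*(-5 + 1/(766 + (47 - 1*427))) = (-5*625/16)*(-5 + 1/(766 + (47 - 427))) = -3125*(-5 + 1/(766 - 380))/16 = -3125*(-5 + 1/386)/16 = -3125/16*(-1929/386) = 6028125/6176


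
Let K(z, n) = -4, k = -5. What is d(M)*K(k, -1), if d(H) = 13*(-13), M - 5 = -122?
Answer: 676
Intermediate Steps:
M = -117 (M = 5 - 122 = -117)
d(H) = -169
d(M)*K(k, -1) = -169*(-4) = 676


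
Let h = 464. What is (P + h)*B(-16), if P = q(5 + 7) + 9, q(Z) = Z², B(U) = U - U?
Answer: 0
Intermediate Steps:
B(U) = 0
P = 153 (P = (5 + 7)² + 9 = 12² + 9 = 144 + 9 = 153)
(P + h)*B(-16) = (153 + 464)*0 = 617*0 = 0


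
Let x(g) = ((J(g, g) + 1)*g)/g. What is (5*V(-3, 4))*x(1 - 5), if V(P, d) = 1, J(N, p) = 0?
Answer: 5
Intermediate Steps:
x(g) = 1 (x(g) = ((0 + 1)*g)/g = (1*g)/g = g/g = 1)
(5*V(-3, 4))*x(1 - 5) = (5*1)*1 = 5*1 = 5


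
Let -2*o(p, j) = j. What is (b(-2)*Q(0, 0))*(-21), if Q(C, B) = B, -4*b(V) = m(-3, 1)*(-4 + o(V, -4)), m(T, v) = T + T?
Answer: 0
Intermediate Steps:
m(T, v) = 2*T
o(p, j) = -j/2
b(V) = -3 (b(V) = -2*(-3)*(-4 - 1/2*(-4))/4 = -(-3)*(-4 + 2)/2 = -(-3)*(-2)/2 = -1/4*12 = -3)
(b(-2)*Q(0, 0))*(-21) = -3*0*(-21) = 0*(-21) = 0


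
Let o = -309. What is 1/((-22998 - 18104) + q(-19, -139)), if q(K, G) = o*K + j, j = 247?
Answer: -1/34984 ≈ -2.8585e-5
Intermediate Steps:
q(K, G) = 247 - 309*K (q(K, G) = -309*K + 247 = 247 - 309*K)
1/((-22998 - 18104) + q(-19, -139)) = 1/((-22998 - 18104) + (247 - 309*(-19))) = 1/(-41102 + (247 + 5871)) = 1/(-41102 + 6118) = 1/(-34984) = -1/34984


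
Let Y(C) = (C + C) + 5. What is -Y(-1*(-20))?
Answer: -45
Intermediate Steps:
Y(C) = 5 + 2*C (Y(C) = 2*C + 5 = 5 + 2*C)
-Y(-1*(-20)) = -(5 + 2*(-1*(-20))) = -(5 + 2*20) = -(5 + 40) = -1*45 = -45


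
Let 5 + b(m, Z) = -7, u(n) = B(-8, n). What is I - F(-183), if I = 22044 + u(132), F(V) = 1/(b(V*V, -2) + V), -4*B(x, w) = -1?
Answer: 17194519/780 ≈ 22044.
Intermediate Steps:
B(x, w) = 1/4 (B(x, w) = -1/4*(-1) = 1/4)
u(n) = 1/4
b(m, Z) = -12 (b(m, Z) = -5 - 7 = -12)
F(V) = 1/(-12 + V)
I = 88177/4 (I = 22044 + 1/4 = 88177/4 ≈ 22044.)
I - F(-183) = 88177/4 - 1/(-12 - 183) = 88177/4 - 1/(-195) = 88177/4 - 1*(-1/195) = 88177/4 + 1/195 = 17194519/780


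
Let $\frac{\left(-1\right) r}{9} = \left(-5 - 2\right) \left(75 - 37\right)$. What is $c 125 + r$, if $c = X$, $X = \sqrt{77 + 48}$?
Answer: $2394 + 625 \sqrt{5} \approx 3791.5$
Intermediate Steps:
$X = 5 \sqrt{5}$ ($X = \sqrt{125} = 5 \sqrt{5} \approx 11.18$)
$c = 5 \sqrt{5} \approx 11.18$
$r = 2394$ ($r = - 9 \left(-5 - 2\right) \left(75 - 37\right) = - 9 \left(- 7 \left(75 - 37\right)\right) = - 9 \left(\left(-7\right) 38\right) = \left(-9\right) \left(-266\right) = 2394$)
$c 125 + r = 5 \sqrt{5} \cdot 125 + 2394 = 625 \sqrt{5} + 2394 = 2394 + 625 \sqrt{5}$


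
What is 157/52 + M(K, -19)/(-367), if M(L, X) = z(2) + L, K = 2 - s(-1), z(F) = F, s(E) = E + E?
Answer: 57307/19084 ≈ 3.0029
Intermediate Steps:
s(E) = 2*E
K = 4 (K = 2 - 2*(-1) = 2 - 1*(-2) = 2 + 2 = 4)
M(L, X) = 2 + L
157/52 + M(K, -19)/(-367) = 157/52 + (2 + 4)/(-367) = 157*(1/52) + 6*(-1/367) = 157/52 - 6/367 = 57307/19084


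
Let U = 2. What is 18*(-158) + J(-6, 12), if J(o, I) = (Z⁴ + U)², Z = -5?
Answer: 390285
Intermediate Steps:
J(o, I) = 393129 (J(o, I) = ((-5)⁴ + 2)² = (625 + 2)² = 627² = 393129)
18*(-158) + J(-6, 12) = 18*(-158) + 393129 = -2844 + 393129 = 390285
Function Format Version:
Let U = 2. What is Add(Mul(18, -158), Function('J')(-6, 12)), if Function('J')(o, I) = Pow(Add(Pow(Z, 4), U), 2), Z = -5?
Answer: 390285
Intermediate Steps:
Function('J')(o, I) = 393129 (Function('J')(o, I) = Pow(Add(Pow(-5, 4), 2), 2) = Pow(Add(625, 2), 2) = Pow(627, 2) = 393129)
Add(Mul(18, -158), Function('J')(-6, 12)) = Add(Mul(18, -158), 393129) = Add(-2844, 393129) = 390285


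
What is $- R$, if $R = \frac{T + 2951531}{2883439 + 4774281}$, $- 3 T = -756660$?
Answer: $- \frac{3203751}{7657720} \approx -0.41837$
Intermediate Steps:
$T = 252220$ ($T = \left(- \frac{1}{3}\right) \left(-756660\right) = 252220$)
$R = \frac{3203751}{7657720}$ ($R = \frac{252220 + 2951531}{2883439 + 4774281} = \frac{3203751}{7657720} \approx 0.41837$)
$- R = \left(-1\right) \frac{3203751}{7657720} = - \frac{3203751}{7657720}$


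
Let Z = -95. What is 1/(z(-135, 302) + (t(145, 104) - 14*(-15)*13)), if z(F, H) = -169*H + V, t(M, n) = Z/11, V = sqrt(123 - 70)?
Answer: -5846313/282474172876 - 121*sqrt(53)/282474172876 ≈ -2.0700e-5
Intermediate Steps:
V = sqrt(53) ≈ 7.2801
t(M, n) = -95/11
z(F, H) = sqrt(53) - 169*H (z(F, H) = -169*H + sqrt(53) = sqrt(53) - 169*H)
1/(z(-135, 302) + (t(145, 104) - 14*(-15)*13)) = 1/((sqrt(53) - 169*302) + (-95/11 - 14*(-15)*13)) = 1/((sqrt(53) - 51038) + (-95/11 + 210*13)) = 1/((-51038 + sqrt(53)) + (-95/11 + 2730)) = 1/((-51038 + sqrt(53)) + 29935/11) = 1/(-531483/11 + sqrt(53))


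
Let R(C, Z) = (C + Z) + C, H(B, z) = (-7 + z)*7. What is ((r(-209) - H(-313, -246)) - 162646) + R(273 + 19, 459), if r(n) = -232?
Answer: -160064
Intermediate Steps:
H(B, z) = -49 + 7*z
R(C, Z) = Z + 2*C
((r(-209) - H(-313, -246)) - 162646) + R(273 + 19, 459) = ((-232 - (-49 + 7*(-246))) - 162646) + (459 + 2*(273 + 19)) = ((-232 - (-49 - 1722)) - 162646) + (459 + 2*292) = ((-232 - 1*(-1771)) - 162646) + (459 + 584) = ((-232 + 1771) - 162646) + 1043 = (1539 - 162646) + 1043 = -161107 + 1043 = -160064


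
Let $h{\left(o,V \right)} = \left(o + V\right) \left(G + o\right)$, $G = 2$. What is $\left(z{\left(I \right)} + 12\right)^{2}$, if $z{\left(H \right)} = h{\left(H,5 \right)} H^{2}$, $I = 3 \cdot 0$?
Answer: $144$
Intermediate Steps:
$I = 0$
$h{\left(o,V \right)} = \left(2 + o\right) \left(V + o\right)$ ($h{\left(o,V \right)} = \left(o + V\right) \left(2 + o\right) = \left(V + o\right) \left(2 + o\right) = \left(2 + o\right) \left(V + o\right)$)
$z{\left(H \right)} = H^{2} \left(10 + H^{2} + 7 H\right)$ ($z{\left(H \right)} = \left(H^{2} + 2 \cdot 5 + 2 H + 5 H\right) H^{2} = \left(H^{2} + 10 + 2 H + 5 H\right) H^{2} = \left(10 + H^{2} + 7 H\right) H^{2} = H^{2} \left(10 + H^{2} + 7 H\right)$)
$\left(z{\left(I \right)} + 12\right)^{2} = \left(0^{2} \left(10 + 0^{2} + 7 \cdot 0\right) + 12\right)^{2} = \left(0 \left(10 + 0 + 0\right) + 12\right)^{2} = \left(0 \cdot 10 + 12\right)^{2} = \left(0 + 12\right)^{2} = 12^{2} = 144$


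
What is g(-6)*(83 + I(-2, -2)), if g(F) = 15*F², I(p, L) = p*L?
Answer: 46980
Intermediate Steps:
I(p, L) = L*p
g(-6)*(83 + I(-2, -2)) = (15*(-6)²)*(83 - 2*(-2)) = (15*36)*(83 + 4) = 540*87 = 46980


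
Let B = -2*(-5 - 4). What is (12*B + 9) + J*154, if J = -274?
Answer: -41971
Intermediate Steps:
B = 18 (B = -2*(-9) = 18)
(12*B + 9) + J*154 = (12*18 + 9) - 274*154 = (216 + 9) - 42196 = 225 - 42196 = -41971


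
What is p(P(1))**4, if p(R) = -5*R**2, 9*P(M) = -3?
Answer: 625/6561 ≈ 0.095260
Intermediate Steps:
P(M) = -1/3 (P(M) = (1/9)*(-3) = -1/3)
p(P(1))**4 = (-5*(-1/3)**2)**4 = (-5*1/9)**4 = (-5/9)**4 = 625/6561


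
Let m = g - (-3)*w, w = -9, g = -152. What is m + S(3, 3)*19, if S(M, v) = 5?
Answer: -84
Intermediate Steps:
m = -179 (m = -152 - (-3)*(-9) = -152 - 1*27 = -152 - 27 = -179)
m + S(3, 3)*19 = -179 + 5*19 = -179 + 95 = -84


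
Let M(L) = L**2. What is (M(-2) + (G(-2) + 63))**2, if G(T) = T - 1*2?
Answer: 3969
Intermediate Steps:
G(T) = -2 + T (G(T) = T - 2 = -2 + T)
(M(-2) + (G(-2) + 63))**2 = ((-2)**2 + ((-2 - 2) + 63))**2 = (4 + (-4 + 63))**2 = (4 + 59)**2 = 63**2 = 3969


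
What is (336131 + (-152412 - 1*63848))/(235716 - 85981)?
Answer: 119871/149735 ≈ 0.80055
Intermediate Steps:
(336131 + (-152412 - 1*63848))/(235716 - 85981) = (336131 + (-152412 - 63848))/149735 = (336131 - 216260)*(1/149735) = 119871*(1/149735) = 119871/149735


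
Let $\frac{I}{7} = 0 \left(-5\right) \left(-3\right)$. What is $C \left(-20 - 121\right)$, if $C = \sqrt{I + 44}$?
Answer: $- 282 \sqrt{11} \approx -935.29$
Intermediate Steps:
$I = 0$ ($I = 7 \cdot 0 \left(-5\right) \left(-3\right) = 7 \cdot 0 \left(-3\right) = 7 \cdot 0 = 0$)
$C = 2 \sqrt{11}$ ($C = \sqrt{0 + 44} = \sqrt{44} = 2 \sqrt{11} \approx 6.6332$)
$C \left(-20 - 121\right) = 2 \sqrt{11} \left(-20 - 121\right) = 2 \sqrt{11} \left(-141\right) = - 282 \sqrt{11}$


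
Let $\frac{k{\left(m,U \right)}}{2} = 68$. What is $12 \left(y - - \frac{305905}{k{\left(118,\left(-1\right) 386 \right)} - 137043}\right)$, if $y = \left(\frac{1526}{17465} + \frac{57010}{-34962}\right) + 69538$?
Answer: $\frac{1660814279039498704}{1990403937055} \approx 8.3441 \cdot 10^{5}$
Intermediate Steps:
$k{\left(m,U \right)} = 136$ ($k{\left(m,U \right)} = 2 \cdot 68 = 136$)
$y = \frac{3032839166993}{43615095}$ ($y = \left(1526 \cdot \frac{1}{17465} + 57010 \left(- \frac{1}{34962}\right)\right) + 69538 = \left(\frac{218}{2495} - \frac{28505}{17481}\right) + 69538 = - \frac{67309117}{43615095} + 69538 = \frac{3032839166993}{43615095} \approx 69537.0$)
$12 \left(y - - \frac{305905}{k{\left(118,\left(-1\right) 386 \right)} - 137043}\right) = 12 \left(\frac{3032839166993}{43615095} - - \frac{305905}{136 - 137043}\right) = 12 \left(\frac{3032839166993}{43615095} - - \frac{305905}{-136907}\right) = 12 \left(\frac{3032839166993}{43615095} - \left(-305905\right) \left(- \frac{1}{136907}\right)\right) = 12 \left(\frac{3032839166993}{43615095} - \frac{305905}{136907}\right) = 12 \cdot \frac{415203569759874676}{5971211811165} = \frac{1660814279039498704}{1990403937055}$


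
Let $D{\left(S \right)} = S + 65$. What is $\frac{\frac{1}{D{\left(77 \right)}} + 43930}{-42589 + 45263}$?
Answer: $\frac{6238061}{379708} \approx 16.429$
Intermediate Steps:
$D{\left(S \right)} = 65 + S$
$\frac{\frac{1}{D{\left(77 \right)}} + 43930}{-42589 + 45263} = \frac{\frac{1}{65 + 77} + 43930}{-42589 + 45263} = \frac{\frac{1}{142} + 43930}{2674} = \left(\frac{1}{142} + 43930\right) \frac{1}{2674} = \frac{6238061}{142} \cdot \frac{1}{2674} = \frac{6238061}{379708}$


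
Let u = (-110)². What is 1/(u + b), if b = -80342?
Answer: -1/68242 ≈ -1.4654e-5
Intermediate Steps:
u = 12100
1/(u + b) = 1/(12100 - 80342) = 1/(-68242) = -1/68242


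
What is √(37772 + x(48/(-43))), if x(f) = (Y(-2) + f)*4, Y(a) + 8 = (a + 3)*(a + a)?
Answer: 2*√17435855/43 ≈ 194.22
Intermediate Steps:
Y(a) = -8 + 2*a*(3 + a) (Y(a) = -8 + (a + 3)*(a + a) = -8 + (3 + a)*(2*a) = -8 + 2*a*(3 + a))
x(f) = -48 + 4*f (x(f) = ((-8 + 2*(-2)² + 6*(-2)) + f)*4 = ((-8 + 2*4 - 12) + f)*4 = ((-8 + 8 - 12) + f)*4 = (-12 + f)*4 = -48 + 4*f)
√(37772 + x(48/(-43))) = √(37772 + (-48 + 4*(48/(-43)))) = √(37772 + (-48 + 4*(48*(-1/43)))) = √(37772 + (-48 + 4*(-48/43))) = √(37772 + (-48 - 192/43)) = √(37772 - 2256/43) = √(1621940/43) = 2*√17435855/43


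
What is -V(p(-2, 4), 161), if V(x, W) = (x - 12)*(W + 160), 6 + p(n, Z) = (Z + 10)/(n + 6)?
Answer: 9309/2 ≈ 4654.5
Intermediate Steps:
p(n, Z) = -6 + (10 + Z)/(6 + n) (p(n, Z) = -6 + (Z + 10)/(n + 6) = -6 + (10 + Z)/(6 + n))
V(x, W) = (-12 + x)*(160 + W)
-V(p(-2, 4), 161) = -(-1920 - 12*161 + 160*((-26 + 4 - 6*(-2))/(6 - 2)) + 161*((-26 + 4 - 6*(-2))/(6 - 2))) = -(-1920 - 1932 + 160*((-26 + 4 + 12)/4) + 161*((-26 + 4 + 12)/4)) = -(-1920 - 1932 + 160*((¼)*(-10)) + 161*((¼)*(-10))) = -(-1920 - 1932 + 160*(-5/2) + 161*(-5/2)) = -(-1920 - 1932 - 400 - 805/2) = -1*(-9309/2) = 9309/2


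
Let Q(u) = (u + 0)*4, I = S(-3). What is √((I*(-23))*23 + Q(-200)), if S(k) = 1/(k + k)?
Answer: I*√25626/6 ≈ 26.68*I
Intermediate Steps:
S(k) = 1/(2*k)
I = -⅙ (I = (½)/(-3) = (½)*(-⅓) = -⅙ ≈ -0.16667)
Q(u) = 4*u (Q(u) = u*4 = 4*u)
√((I*(-23))*23 + Q(-200)) = √(-⅙*(-23)*23 + 4*(-200)) = √((23/6)*23 - 800) = √(529/6 - 800) = √(-4271/6) = I*√25626/6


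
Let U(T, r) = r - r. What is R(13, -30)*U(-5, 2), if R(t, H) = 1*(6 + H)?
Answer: 0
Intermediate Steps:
R(t, H) = 6 + H
U(T, r) = 0
R(13, -30)*U(-5, 2) = (6 - 30)*0 = -24*0 = 0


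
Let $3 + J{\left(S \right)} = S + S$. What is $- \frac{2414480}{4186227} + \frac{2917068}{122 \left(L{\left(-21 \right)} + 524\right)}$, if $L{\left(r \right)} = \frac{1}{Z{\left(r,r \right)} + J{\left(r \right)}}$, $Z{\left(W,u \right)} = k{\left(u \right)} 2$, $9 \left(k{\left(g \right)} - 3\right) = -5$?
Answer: $\frac{2176317973621298}{48302591859285} \approx 45.056$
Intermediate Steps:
$J{\left(S \right)} = -3 + 2 S$ ($J{\left(S \right)} = -3 + \left(S + S\right) = -3 + 2 S$)
$k{\left(g \right)} = \frac{22}{9}$ ($k{\left(g \right)} = 3 + \frac{1}{9} \left(-5\right) = 3 - \frac{5}{9} = \frac{22}{9}$)
$Z{\left(W,u \right)} = \frac{44}{9}$ ($Z{\left(W,u \right)} = \frac{22}{9} \cdot 2 = \frac{44}{9}$)
$L{\left(r \right)} = \frac{1}{\frac{17}{9} + 2 r}$ ($L{\left(r \right)} = \frac{1}{\frac{44}{9} + \left(-3 + 2 r\right)} = \frac{1}{\frac{17}{9} + 2 r}$)
$- \frac{2414480}{4186227} + \frac{2917068}{122 \left(L{\left(-21 \right)} + 524\right)} = - \frac{2414480}{4186227} + \frac{2917068}{122 \left(\frac{9}{17 + 18 \left(-21\right)} + 524\right)} = \left(-2414480\right) \frac{1}{4186227} + \frac{2917068}{122 \left(\frac{9}{17 - 378} + 524\right)} = - \frac{2414480}{4186227} + \frac{2917068}{122 \left(\frac{9}{-361} + 524\right)} = - \frac{2414480}{4186227} + \frac{2917068}{122 \left(9 \left(- \frac{1}{361}\right) + 524\right)} = - \frac{2414480}{4186227} + \frac{2917068}{122 \left(- \frac{9}{361} + 524\right)} = - \frac{2414480}{4186227} + \frac{2917068}{122 \cdot \frac{189155}{361}} = - \frac{2414480}{4186227} + \frac{2917068}{\frac{23076910}{361}} = - \frac{2414480}{4186227} + 2917068 \cdot \frac{361}{23076910} = - \frac{2414480}{4186227} + \frac{526530774}{11538455} = \frac{2176317973621298}{48302591859285}$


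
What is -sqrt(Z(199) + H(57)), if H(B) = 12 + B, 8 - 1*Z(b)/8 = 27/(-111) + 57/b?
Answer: -sqrt(7191699805)/7363 ≈ -11.518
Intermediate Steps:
Z(b) = 2440/37 - 456/b (Z(b) = 64 - 8*(27/(-111) + 57/b) = 64 - 8*(27*(-1/111) + 57/b) = 64 - 8*(-9/37 + 57/b) = 64 + (72/37 - 456/b) = 2440/37 - 456/b)
-sqrt(Z(199) + H(57)) = -sqrt((2440/37 - 456/199) + (12 + 57)) = -sqrt((2440/37 - 456*1/199) + 69) = -sqrt((2440/37 - 456/199) + 69) = -sqrt(468688/7363 + 69) = -sqrt(976735/7363) = -sqrt(7191699805)/7363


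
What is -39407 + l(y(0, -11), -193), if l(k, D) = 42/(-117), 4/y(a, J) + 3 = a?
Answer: -1536887/39 ≈ -39407.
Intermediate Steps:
y(a, J) = 4/(-3 + a)
l(k, D) = -14/39 (l(k, D) = 42*(-1/117) = -14/39)
-39407 + l(y(0, -11), -193) = -39407 - 14/39 = -1536887/39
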